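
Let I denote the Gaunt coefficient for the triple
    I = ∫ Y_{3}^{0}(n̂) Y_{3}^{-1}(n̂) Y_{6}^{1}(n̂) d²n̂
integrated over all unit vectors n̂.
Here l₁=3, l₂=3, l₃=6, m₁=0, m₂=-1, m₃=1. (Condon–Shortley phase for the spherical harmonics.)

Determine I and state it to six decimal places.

-0.221775

Rules hold: Σm=0, L=12 even, 0≤6≤6.
N = 7·7·13 = 637
Δ = 0!·6!·6!/13! = 1/12012
Racah Σ t=0..0: t=0:+1/1296 = 1/1296
⇒ 3j(3 3 6; 0 0 0)² = 100/3003, sgn +1
Racah Σ t=0..0: t=0:+1/1728 = 1/1728
⇒ 3j(3 3 6; 0 -1 1)² = 25/858, sgn -1
4πI² = N·(3j₀)²·(3jₘ)² = 8750/14157
I = -1·√(0.618069/4π) = -0.22177545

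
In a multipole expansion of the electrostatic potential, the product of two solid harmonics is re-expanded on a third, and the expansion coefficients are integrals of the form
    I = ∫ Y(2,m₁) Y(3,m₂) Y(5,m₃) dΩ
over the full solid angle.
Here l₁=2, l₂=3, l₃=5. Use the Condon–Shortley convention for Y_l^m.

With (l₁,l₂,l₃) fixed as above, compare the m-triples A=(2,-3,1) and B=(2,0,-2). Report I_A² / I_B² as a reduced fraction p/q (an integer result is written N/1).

l's match ⇒ only the (l;m) 3-j factors differ between A and B.
A: triangle coeff Δ(2,3,5) = 1/2310; Σ_t [0,0]: t=0:+1/17280 = 1/17280; (3j)²=1/2310 [(2 3 5; 2 -3 1)], sign=+1
B: triangle coeff Δ(2,3,5) = 1/2310; Σ_t [0,0]: t=0:+1/864 = 1/864; (3j)²=1/66 [(2 3 5; 2 0 -2)], sign=-1
I_A²/I_B² = (1/2310)/(1/66) = 1/35

1/35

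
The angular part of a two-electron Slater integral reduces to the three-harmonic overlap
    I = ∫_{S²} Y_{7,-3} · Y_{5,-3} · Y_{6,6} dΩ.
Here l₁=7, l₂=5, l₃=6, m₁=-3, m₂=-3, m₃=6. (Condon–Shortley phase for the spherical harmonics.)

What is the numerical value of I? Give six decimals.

Rules hold: Σm=0, L=18 even, 2≤6≤12.
N = 15·11·13 = 2145
Δ = 6!·8!·4!/19! = 1/174594420
Racah Σ t=1..5: t=1:−1/4147200 t=2:+1/207360 t=3:−1/82944 t=4:+1/207360 t=5:−1/4147200 = -1/345600
⇒ 3j(7 5 6; 0 0 0)² = 420/46189, sgn -1
Racah Σ t=2..2: t=2:+1/46448640 = 1/46448640
⇒ 3j(7 5 6; -3 -3 6)² = 75/8398, sgn +1
4πI² = N·(3j₀)²·(3jₘ)² = 236250/1356277
I = -1·√(0.17419/4π) = -0.11773532

-0.117735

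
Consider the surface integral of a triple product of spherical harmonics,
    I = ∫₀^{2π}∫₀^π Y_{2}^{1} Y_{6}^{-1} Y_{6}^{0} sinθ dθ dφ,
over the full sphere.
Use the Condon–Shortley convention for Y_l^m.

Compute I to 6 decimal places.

-0.030344

Checks pass: Σm=0; 14 even; l₃=6∈[4,8].
(2·2+1)(2·6+1)(2·6+1) = 845
Δ: 2! 2! 10! / 15! → 1/90090
sum: t=0:+1/69120 t=1:−1/14400 t=2:+1/69120 = -7/172800
3j²(2 6 6; 0 0 0) = Δ·Π!·Σ² = 14/715  (sign -1)
sum: t=0:+1/28800 t=1:−1/34560 = 1/172800
3j²(2 6 6; 1 -1 0) = Δ·Π!·Σ² = 1/1430  (sign +1)
combine: 4πI² = 845·14/715·1/1430 = 7/605
take √, sign -1: I = -0.03034355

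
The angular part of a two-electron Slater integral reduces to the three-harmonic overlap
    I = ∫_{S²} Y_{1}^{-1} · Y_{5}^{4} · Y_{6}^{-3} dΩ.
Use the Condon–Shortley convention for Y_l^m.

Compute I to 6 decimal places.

-0.070770

m-sum 0 ✓  L=12 even ✓  4≤6≤6 ✓
Π(2lᵢ+1) = 3×11×13 = 429
triangle coeff Δ(1,5,6) = 1/858
Σ_t [0,0]: t=0:+1/14400 = 1/14400
(3j)²=6/143 [(1 5 6; 0 0 0)], sign=+1
Σ_t [0,0]: t=0:+1/725760 = 1/725760
(3j)²=1/286 [(1 5 6; -1 4 -3)], sign=-1
⇒ 4πI² = 9/143
I = (-1)√(9/143/(4π)) = -0.07076985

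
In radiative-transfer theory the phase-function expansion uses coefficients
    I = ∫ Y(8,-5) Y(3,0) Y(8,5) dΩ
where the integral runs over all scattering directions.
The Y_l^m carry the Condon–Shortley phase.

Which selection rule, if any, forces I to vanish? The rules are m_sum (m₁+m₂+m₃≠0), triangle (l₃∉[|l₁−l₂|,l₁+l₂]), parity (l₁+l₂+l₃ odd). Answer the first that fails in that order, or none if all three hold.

Σmᵢ = 0  ✓
l₃∈[|l₁−l₂|,l₁+l₂]=[5,11], have l₃=8  ✓
Σlᵢ = 19 ⇒ odd  ✗

parity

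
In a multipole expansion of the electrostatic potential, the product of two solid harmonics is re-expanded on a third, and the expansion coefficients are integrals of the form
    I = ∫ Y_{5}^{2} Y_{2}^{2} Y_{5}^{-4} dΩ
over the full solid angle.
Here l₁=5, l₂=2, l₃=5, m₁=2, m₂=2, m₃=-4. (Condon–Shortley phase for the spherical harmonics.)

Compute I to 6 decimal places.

Rules hold: Σm=0, L=12 even, 3≤5≤7.
N = 11·5·11 = 605
Δ = 2!·8!·2!/13! = 1/38610
Racah Σ t=0..2: t=0:+1/2880 t=1:−1/576 t=2:+1/2880 = -1/960
⇒ 3j(5 2 5; 0 0 0)² = 10/429, sgn +1
Racah Σ t=2..2: t=2:+1/20160 = 1/20160
⇒ 3j(5 2 5; 2 2 -4)² = 12/715, sgn -1
4πI² = N·(3j₀)²·(3jₘ)² = 40/169
I = -1·√(0.236686/4π) = -0.13724032

-0.137240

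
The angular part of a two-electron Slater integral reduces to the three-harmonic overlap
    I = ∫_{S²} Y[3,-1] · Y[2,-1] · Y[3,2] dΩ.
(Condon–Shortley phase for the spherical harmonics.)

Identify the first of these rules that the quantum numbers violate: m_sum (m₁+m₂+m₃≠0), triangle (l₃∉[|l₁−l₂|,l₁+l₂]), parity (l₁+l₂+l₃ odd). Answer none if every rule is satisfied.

azimuthal sum: -1 − 1 + 2 = 0  ✓
1 ≤ 3 ≤ 5 (triangle on l)  ✓
L = 3 + 2 + 3 = 8 (even)  ✓

none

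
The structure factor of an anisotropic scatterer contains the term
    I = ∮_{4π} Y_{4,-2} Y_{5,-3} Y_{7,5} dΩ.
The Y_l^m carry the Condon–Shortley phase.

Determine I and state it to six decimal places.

-0.151274

Checks pass: Σm=0; 16 even; l₃=7∈[1,9].
(2·4+1)(2·5+1)(2·7+1) = 1485
Δ: 2! 6! 8! / 17! → 1/6126120
sum: t=0:+1/69120 t=1:−1/20736 t=2:+1/69120 = -1/51840
3j²(4 5 7; 0 0 0) = Δ·Π!·Σ² = 280/21879  (sign +1)
sum: t=0:+1/2073600 t=1:−1/604800 t=2:+1/3870720 = -53/58060800
3j²(4 5 7; -2 -3 5) = Δ·Π!·Σ² = 2809/185640  (sign -1)
combine: 4πI² = 1485·280/21879·2809/185640 = 14045/48841
take √, sign -1: I = -0.15127378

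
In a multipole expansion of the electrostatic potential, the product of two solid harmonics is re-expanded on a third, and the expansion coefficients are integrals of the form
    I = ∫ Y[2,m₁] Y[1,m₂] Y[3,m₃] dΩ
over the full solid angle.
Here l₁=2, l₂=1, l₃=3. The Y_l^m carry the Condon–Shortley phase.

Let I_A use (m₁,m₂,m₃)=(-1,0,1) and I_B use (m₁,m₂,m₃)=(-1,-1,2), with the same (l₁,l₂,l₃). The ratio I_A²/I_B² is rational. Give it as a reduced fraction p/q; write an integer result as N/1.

4/5

l's match ⇒ only the (l;m) 3-j factors differ between A and B.
A: triangle coeff Δ(2,1,3) = 1/105; Σ_t [0,0]: t=0:+1/6 = 1/6; (3j)²=8/105 [(2 1 3; -1 0 1)], sign=+1
B: triangle coeff Δ(2,1,3) = 1/105; Σ_t [0,0]: t=0:+1/12 = 1/12; (3j)²=2/21 [(2 1 3; -1 -1 2)], sign=-1
I_A²/I_B² = (8/105)/(2/21) = 4/5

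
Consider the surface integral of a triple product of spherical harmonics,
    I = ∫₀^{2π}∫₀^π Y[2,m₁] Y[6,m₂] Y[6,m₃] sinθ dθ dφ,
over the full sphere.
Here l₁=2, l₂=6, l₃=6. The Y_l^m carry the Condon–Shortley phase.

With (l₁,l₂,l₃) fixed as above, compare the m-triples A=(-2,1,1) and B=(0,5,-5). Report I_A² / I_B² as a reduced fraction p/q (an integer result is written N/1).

Shared (l₁,l₂,l₃)=(2,6,6): N and (l;000)² cancel in I_A²/I_B².
A: Δ = 2!·2!·10!/15! = 1/90090; Racah Σ t=2..2: t=2:+1/57600 = 1/57600; ⇒ 3j(2 6 6; -2 1 1)² = 21/715, sgn -1
B: Δ = 2!·2!·10!/15! = 1/90090; Racah Σ t=1..2: t=1:−1/3628800 t=2:+1/1451520 = 1/2419200; ⇒ 3j(2 6 6; 0 5 -5)² = 11/910, sgn -1
I_A²/I_B² = (21/715)/(11/910) = 294/121

294/121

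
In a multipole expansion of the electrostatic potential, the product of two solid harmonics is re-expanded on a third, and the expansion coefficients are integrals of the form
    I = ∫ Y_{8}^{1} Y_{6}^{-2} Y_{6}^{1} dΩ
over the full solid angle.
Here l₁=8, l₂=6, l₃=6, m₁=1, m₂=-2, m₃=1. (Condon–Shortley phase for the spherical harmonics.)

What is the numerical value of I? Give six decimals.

Rules hold: Σm=0, L=20 even, 2≤6≤14.
N = 17·13·13 = 2873
Δ = 8!·8!·4!/21! = 1/1309458150
Racah Σ t=2..6: t=2:+1/49766400 t=3:−1/3110400 t=4:+1/1327104 t=5:−1/3110400 t=6:+1/49766400 = 1/6635520
⇒ 3j(8 6 6; 0 0 0)² = 350/46189, sgn +1
Racah Σ t=0..4: t=0:+1/4877107200 t=1:−1/43545600 t=2:+1/4147200 t=3:−1/2488320 t=4:+1/9953280 = -1/12042240
⇒ 3j(8 6 6; 1 -2 1)² = 3645/646646, sgn +1
4πI² = N·(3j₀)²·(3jₘ)² = 91125/742577
I = +1·√(0.122715/4π) = 0.09881960

0.098820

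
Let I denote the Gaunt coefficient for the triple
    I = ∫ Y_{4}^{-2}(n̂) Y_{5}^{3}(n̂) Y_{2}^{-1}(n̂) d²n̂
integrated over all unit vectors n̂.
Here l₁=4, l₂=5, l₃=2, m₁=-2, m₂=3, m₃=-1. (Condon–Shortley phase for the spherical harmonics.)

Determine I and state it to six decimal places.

l₁+l₂+l₃=11 is odd: 3j(l;000)=0 ⇒ I=0

0.000000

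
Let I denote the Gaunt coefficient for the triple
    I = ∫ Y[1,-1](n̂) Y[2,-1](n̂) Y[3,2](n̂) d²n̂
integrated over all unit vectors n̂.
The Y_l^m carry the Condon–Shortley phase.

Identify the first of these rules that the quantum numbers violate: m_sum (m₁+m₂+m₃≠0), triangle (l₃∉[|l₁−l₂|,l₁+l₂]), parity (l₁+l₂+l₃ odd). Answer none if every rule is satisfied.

none

Σmᵢ = 0  ✓
l₃∈[|l₁−l₂|,l₁+l₂]=[1,3], have l₃=3  ✓
Σlᵢ = 6 ⇒ even  ✓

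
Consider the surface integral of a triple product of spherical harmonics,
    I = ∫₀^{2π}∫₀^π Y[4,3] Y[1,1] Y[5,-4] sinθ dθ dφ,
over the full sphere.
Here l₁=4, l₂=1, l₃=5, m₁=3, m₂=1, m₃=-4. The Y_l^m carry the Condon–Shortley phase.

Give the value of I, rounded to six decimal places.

Checks pass: Σm=0; 10 even; l₃=5∈[3,5].
(2·4+1)(2·1+1)(2·5+1) = 297
Δ: 0! 8! 2! / 11! → 1/495
sum: t=0:+1/576 = 1/576
3j²(4 1 5; 0 0 0) = Δ·Π!·Σ² = 5/99  (sign -1)
sum: t=0:+1/10080 = 1/10080
3j²(4 1 5; 3 1 -4) = Δ·Π!·Σ² = 4/55  (sign -1)
combine: 4πI² = 297·5/99·4/55 = 12/11
take √, sign +1: I = 0.29463840

0.294638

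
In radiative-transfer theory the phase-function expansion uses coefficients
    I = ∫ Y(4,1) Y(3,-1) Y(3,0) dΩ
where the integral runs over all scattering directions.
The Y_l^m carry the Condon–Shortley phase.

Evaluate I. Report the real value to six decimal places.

-0.099323

Rules hold: Σm=0, L=10 even, 1≤3≤7.
N = 9·7·7 = 441
Δ = 4!·4!·2!/11! = 1/34650
Racah Σ t=1..3: t=1:−1/72 t=2:+1/16 t=3:−1/72 = 5/144
⇒ 3j(4 3 3; 0 0 0)² = 2/77, sgn -1
Racah Σ t=0..2: t=0:+1/288 t=1:−1/24 t=2:+1/48 = -5/288
⇒ 3j(4 3 3; 1 -1 0)² = 5/462, sgn +1
4πI² = N·(3j₀)²·(3jₘ)² = 15/121
I = -1·√(0.123967/4π) = -0.09932258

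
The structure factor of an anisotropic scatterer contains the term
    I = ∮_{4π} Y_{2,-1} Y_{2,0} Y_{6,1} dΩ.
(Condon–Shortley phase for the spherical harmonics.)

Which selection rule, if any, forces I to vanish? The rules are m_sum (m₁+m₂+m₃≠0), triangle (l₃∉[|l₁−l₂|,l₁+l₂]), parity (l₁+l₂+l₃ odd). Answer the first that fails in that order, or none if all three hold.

triangle

azimuthal sum: -1 + 0 + 1 = 0  ✓
0 ≤ 6 ≤ 4 (triangle on l)  ✗
L = 2 + 2 + 6 = 10 (even)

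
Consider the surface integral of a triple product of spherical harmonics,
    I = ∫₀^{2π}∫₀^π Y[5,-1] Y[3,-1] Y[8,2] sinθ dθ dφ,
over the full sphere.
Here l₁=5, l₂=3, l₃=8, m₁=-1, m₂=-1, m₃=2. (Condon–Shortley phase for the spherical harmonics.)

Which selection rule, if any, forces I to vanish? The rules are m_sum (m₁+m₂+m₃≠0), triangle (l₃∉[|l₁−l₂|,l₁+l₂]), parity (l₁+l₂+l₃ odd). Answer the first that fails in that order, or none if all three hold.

none

Σmᵢ = 0  ✓
l₃∈[|l₁−l₂|,l₁+l₂]=[2,8], have l₃=8  ✓
Σlᵢ = 16 ⇒ even  ✓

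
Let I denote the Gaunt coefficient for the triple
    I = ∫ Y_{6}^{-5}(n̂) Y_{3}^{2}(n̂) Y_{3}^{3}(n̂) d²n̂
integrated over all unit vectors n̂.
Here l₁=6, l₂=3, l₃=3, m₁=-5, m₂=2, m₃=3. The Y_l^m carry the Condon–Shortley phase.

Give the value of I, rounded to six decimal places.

m-sum 0 ✓  L=12 even ✓  3≤3≤9 ✓
Π(2lᵢ+1) = 13×7×7 = 637
triangle coeff Δ(6,3,3) = 1/12012
Σ_t [3,3]: t=3:−1/1296 = -1/1296
(3j)²=100/3003 [(6 3 3; 0 0 0)], sign=+1
Σ_t [5,5]: t=5:−1/86400 = -1/86400
(3j)²=1/26 [(6 3 3; -5 2 3)], sign=-1
⇒ 4πI² = 350/429
I = (-1)√(350/429/(4π)) = -0.25480060

-0.254801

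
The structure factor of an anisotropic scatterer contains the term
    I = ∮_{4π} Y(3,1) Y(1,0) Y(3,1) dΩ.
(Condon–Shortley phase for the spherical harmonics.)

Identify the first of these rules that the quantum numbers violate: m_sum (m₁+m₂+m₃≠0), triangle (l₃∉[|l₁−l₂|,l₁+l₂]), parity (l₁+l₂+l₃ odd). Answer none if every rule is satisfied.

azimuthal sum: 1 + 0 + 1 = 2  ✗
2 ≤ 3 ≤ 4 (triangle on l)
L = 3 + 1 + 3 = 7 (odd)

m_sum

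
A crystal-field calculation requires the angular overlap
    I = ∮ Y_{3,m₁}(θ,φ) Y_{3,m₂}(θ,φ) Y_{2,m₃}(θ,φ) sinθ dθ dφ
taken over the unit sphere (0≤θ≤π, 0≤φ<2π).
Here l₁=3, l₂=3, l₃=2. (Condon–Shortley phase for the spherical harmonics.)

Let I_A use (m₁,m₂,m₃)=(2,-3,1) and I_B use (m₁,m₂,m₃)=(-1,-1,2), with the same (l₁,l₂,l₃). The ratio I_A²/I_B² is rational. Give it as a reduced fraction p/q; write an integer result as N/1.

25/24

Shared (l₁,l₂,l₃)=(3,3,2): N and (l;000)² cancel in I_A²/I_B².
A: Δ = 4!·2!·2!/9! = 1/3780; Racah Σ t=0..0: t=0:+1/48 = 1/48; ⇒ 3j(3 3 2; 2 -3 1)² = 5/84, sgn -1
B: Δ = 4!·2!·2!/9! = 1/3780; Racah Σ t=2..2: t=2:+1/16 = 1/16; ⇒ 3j(3 3 2; -1 -1 2)² = 2/35, sgn +1
I_A²/I_B² = (5/84)/(2/35) = 25/24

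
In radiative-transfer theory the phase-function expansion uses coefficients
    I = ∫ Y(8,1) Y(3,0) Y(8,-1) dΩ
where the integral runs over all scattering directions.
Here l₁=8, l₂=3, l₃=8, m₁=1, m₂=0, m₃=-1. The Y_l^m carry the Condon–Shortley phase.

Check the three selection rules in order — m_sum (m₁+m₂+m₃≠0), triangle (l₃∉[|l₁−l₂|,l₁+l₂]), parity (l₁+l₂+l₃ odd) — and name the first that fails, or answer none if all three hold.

parity

Σmᵢ = 0  ✓
l₃∈[|l₁−l₂|,l₁+l₂]=[5,11], have l₃=8  ✓
Σlᵢ = 19 ⇒ odd  ✗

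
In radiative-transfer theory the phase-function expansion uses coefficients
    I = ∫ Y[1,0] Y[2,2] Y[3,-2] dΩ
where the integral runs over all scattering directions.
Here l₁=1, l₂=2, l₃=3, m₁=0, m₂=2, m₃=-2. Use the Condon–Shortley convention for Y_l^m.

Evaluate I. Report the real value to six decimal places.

0.184674

m-sum 0 ✓  L=6 even ✓  1≤3≤3 ✓
Π(2lᵢ+1) = 3×5×7 = 105
triangle coeff Δ(1,2,3) = 1/105
Σ_t [0,0]: t=0:+1/4 = 1/4
(3j)²=3/35 [(1 2 3; 0 0 0)], sign=-1
Σ_t [0,0]: t=0:+1/24 = 1/24
(3j)²=1/21 [(1 2 3; 0 2 -2)], sign=-1
⇒ 4πI² = 3/7
I = (+1)√(3/7/(4π)) = 0.18467439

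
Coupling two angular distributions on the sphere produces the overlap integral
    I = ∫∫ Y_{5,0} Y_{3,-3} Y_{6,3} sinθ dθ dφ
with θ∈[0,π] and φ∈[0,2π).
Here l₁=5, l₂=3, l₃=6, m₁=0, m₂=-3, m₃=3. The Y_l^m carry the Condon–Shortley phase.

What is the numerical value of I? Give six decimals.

Checks pass: Σm=0; 14 even; l₃=6∈[2,8].
(2·5+1)(2·3+1)(2·6+1) = 1001
Δ: 2! 8! 4! / 15! → 1/675675
sum: t=0:+1/8640 t=1:−1/2304 t=2:+1/8640 = -7/34560
3j²(5 3 6; 0 0 0) = Δ·Π!·Σ² = 7/429  (sign -1)
sum: t=0:+1/34560 = 1/34560
3j²(5 3 6; 0 -3 3) = Δ·Π!·Σ² = 4/143  (sign -1)
combine: 4πI² = 1001·7/429·4/143 = 196/429
take √, sign +1: I = 0.19067531

0.190675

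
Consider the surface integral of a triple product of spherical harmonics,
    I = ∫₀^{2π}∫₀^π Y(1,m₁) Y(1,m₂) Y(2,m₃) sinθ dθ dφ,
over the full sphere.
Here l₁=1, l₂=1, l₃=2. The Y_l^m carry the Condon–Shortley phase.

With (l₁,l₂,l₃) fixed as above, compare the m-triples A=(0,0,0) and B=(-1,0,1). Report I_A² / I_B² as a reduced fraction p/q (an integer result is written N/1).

l's match ⇒ only the (l;m) 3-j factors differ between A and B.
A: triangle coeff Δ(1,1,2) = 1/30; Σ_t [0,0]: t=0:+1/1 = 1/1; (3j)²=2/15 [(1 1 2; 0 0 0)], sign=+1
B: triangle coeff Δ(1,1,2) = 1/30; Σ_t [0,0]: t=0:+1/2 = 1/2; (3j)²=1/10 [(1 1 2; -1 0 1)], sign=-1
I_A²/I_B² = (2/15)/(1/10) = 4/3

4/3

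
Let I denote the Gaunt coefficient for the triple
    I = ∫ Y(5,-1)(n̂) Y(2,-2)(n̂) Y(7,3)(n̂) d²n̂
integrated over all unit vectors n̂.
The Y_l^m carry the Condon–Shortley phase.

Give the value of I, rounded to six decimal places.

-0.164220

Rules hold: Σm=0, L=14 even, 3≤7≤7.
N = 11·5·15 = 825
Δ = 0!·10!·4!/15! = 1/15015
Racah Σ t=0..0: t=0:+1/57600 = 1/57600
⇒ 3j(5 2 7; 0 0 0)² = 21/715, sgn -1
Racah Σ t=0..0: t=0:+1/414720 = 1/414720
⇒ 3j(5 2 7; -1 -2 3)² = 2/143, sgn +1
4πI² = N·(3j₀)²·(3jₘ)² = 630/1859
I = -1·√(0.338892/4π) = -0.16421985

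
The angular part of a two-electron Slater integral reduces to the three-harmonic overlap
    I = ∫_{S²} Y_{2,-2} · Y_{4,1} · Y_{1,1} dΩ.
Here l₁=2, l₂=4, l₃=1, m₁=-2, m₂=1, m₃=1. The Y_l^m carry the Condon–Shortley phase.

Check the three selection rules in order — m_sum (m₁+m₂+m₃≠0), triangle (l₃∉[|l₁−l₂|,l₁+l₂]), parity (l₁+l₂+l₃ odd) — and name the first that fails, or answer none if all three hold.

triangle

azimuthal sum: -2 + 1 + 1 = 0  ✓
2 ≤ 1 ≤ 6 (triangle on l)  ✗
L = 2 + 4 + 1 = 7 (odd)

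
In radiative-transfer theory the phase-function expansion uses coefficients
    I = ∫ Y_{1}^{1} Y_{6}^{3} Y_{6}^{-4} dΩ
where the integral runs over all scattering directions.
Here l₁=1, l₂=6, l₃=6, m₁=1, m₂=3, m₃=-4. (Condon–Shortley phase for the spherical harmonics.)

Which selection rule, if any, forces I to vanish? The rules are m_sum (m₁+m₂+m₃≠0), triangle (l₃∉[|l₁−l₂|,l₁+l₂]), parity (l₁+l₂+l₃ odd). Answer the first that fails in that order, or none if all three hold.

parity

Σmᵢ = 0  ✓
l₃∈[|l₁−l₂|,l₁+l₂]=[5,7], have l₃=6  ✓
Σlᵢ = 13 ⇒ odd  ✗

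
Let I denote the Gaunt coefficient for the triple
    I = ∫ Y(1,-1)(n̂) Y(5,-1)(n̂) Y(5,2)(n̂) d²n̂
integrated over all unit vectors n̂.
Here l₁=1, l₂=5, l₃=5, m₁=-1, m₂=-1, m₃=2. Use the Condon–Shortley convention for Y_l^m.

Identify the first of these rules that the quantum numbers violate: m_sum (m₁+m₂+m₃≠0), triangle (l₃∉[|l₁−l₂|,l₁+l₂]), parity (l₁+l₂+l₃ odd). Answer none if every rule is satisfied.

parity

Σmᵢ = 0  ✓
l₃∈[|l₁−l₂|,l₁+l₂]=[4,6], have l₃=5  ✓
Σlᵢ = 11 ⇒ odd  ✗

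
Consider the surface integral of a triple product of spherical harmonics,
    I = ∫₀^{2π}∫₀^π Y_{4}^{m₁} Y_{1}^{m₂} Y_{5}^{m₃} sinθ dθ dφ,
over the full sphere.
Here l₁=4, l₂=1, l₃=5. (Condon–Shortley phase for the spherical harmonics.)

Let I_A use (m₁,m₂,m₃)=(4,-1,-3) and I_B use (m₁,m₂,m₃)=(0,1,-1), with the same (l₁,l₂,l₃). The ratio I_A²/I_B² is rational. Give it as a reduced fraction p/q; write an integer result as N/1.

1/15

Same 4,1,5: normalisation and zero-m 3j drop out of the ratio.
A: Δ: 0! 8! 2! / 11! → 1/495; sum: t=0:+1/80640 = 1/80640; 3j²(4 1 5; 4 -1 -3) = Δ·Π!·Σ² = 1/495  (sign +1)
B: Δ: 0! 8! 2! / 11! → 1/495; sum: t=0:+1/1152 = 1/1152; 3j²(4 1 5; 0 1 -1) = Δ·Π!·Σ² = 1/33  (sign +1)
I_A²/I_B² = (1/495)/(1/33) = 1/15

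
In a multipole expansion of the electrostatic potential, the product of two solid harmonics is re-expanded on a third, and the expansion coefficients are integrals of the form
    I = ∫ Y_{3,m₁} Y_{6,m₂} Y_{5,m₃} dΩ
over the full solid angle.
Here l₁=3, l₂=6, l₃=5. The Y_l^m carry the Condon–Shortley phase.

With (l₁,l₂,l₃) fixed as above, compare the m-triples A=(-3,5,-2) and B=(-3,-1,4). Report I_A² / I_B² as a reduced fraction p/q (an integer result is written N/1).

l's match ⇒ only the (l;m) 3-j factors differ between A and B.
A: triangle coeff Δ(3,6,5) = 1/675675; Σ_t [4,4]: t=4:+1/241920 = 1/241920; (3j)²=2/91 [(3 6 5; -3 5 -2)], sign=-1
B: triangle coeff Δ(3,6,5) = 1/675675; Σ_t [4,4]: t=4:+1/241920 = 1/241920; (3j)²=4/1001 [(3 6 5; -3 -1 4)], sign=-1
I_A²/I_B² = (2/91)/(4/1001) = 11/2

11/2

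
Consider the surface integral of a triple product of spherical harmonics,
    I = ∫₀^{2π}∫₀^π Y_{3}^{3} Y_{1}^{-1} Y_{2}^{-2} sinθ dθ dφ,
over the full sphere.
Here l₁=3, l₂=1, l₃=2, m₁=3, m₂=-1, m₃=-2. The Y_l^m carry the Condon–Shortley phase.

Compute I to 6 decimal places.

Checks pass: Σm=0; 6 even; l₃=2∈[2,4].
(2·3+1)(2·1+1)(2·2+1) = 105
Δ: 2! 4! 0! / 7! → 1/105
sum: t=1:−1/4 = -1/4
3j²(3 1 2; 0 0 0) = Δ·Π!·Σ² = 3/35  (sign -1)
sum: t=0:+1/48 = 1/48
3j²(3 1 2; 3 -1 -2) = Δ·Π!·Σ² = 1/7  (sign +1)
combine: 4πI² = 105·3/35·1/7 = 9/7
take √, sign -1: I = -0.31986543

-0.319865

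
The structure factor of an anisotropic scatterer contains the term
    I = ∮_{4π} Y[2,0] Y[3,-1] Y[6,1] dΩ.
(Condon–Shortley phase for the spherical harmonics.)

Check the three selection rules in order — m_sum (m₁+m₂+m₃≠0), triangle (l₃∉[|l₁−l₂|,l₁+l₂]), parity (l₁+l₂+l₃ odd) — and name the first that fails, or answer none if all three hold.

triangle

Σmᵢ = 0  ✓
l₃∈[|l₁−l₂|,l₁+l₂]=[1,5], have l₃=6  ✗
Σlᵢ = 11 ⇒ odd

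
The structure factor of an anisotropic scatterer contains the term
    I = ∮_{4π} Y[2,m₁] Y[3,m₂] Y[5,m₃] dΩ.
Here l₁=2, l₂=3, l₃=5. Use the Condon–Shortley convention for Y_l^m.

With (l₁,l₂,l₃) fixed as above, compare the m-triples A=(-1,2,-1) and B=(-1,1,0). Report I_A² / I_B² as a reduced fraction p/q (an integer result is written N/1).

Same 2,3,5: normalisation and zero-m 3j drop out of the ratio.
A: Δ: 0! 4! 6! / 11! → 1/2310; sum: t=0:+1/720 = 1/720; 3j²(2 3 5; -1 2 -1) = Δ·Π!·Σ² = 4/385  (sign +1)
B: Δ: 0! 4! 6! / 11! → 1/2310; sum: t=0:+1/288 = 1/288; 3j²(2 3 5; -1 1 0) = Δ·Π!·Σ² = 5/231  (sign -1)
I_A²/I_B² = (4/385)/(5/231) = 12/25

12/25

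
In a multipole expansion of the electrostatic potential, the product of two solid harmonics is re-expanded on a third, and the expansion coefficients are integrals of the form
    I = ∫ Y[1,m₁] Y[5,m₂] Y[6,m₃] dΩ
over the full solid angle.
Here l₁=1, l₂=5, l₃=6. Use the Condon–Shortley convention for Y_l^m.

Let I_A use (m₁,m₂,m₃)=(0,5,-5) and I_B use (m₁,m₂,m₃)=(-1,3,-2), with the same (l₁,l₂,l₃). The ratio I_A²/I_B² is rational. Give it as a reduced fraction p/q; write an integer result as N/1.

Shared (l₁,l₂,l₃)=(1,5,6): N and (l;000)² cancel in I_A²/I_B².
A: Δ = 0!·2!·10!/13! = 1/858; Racah Σ t=0..0: t=0:+1/3628800 = 1/3628800; ⇒ 3j(1 5 6; 0 5 -5)² = 1/78, sgn -1
B: Δ = 0!·2!·10!/13! = 1/858; Racah Σ t=0..0: t=0:+1/161280 = 1/161280; ⇒ 3j(1 5 6; -1 3 -2)² = 1/143, sgn +1
I_A²/I_B² = (1/78)/(1/143) = 11/6

11/6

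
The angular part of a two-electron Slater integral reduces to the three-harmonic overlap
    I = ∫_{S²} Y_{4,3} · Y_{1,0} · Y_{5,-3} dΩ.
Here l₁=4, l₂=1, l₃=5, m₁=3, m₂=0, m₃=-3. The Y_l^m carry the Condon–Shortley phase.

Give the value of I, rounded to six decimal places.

-0.196426

Rules hold: Σm=0, L=10 even, 3≤5≤5.
N = 9·3·11 = 297
Δ = 0!·8!·2!/11! = 1/495
Racah Σ t=0..0: t=0:+1/576 = 1/576
⇒ 3j(4 1 5; 0 0 0)² = 5/99, sgn -1
Racah Σ t=0..0: t=0:+1/5040 = 1/5040
⇒ 3j(4 1 5; 3 0 -3)² = 16/495, sgn +1
4πI² = N·(3j₀)²·(3jₘ)² = 16/33
I = -1·√(0.484848/4π) = -0.19642560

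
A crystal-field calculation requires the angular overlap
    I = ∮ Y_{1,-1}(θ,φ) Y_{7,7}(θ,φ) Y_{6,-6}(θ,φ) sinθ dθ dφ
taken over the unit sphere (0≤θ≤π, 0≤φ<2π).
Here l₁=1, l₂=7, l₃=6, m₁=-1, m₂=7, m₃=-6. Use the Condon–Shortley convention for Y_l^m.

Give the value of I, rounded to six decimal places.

Checks pass: Σm=0; 14 even; l₃=6∈[6,8].
(2·1+1)(2·7+1)(2·6+1) = 585
Δ: 2! 0! 12! / 15! → 1/1365
sum: t=1:−1/518400 = -1/518400
3j²(1 7 6; 0 0 0) = Δ·Π!·Σ² = 7/195  (sign -1)
sum: t=2:+1/958003200 = 1/958003200
3j²(1 7 6; -1 7 -6) = Δ·Π!·Σ² = 1/15  (sign +1)
combine: 4πI² = 585·7/195·1/15 = 7/5
take √, sign -1: I = -0.33377906

-0.333779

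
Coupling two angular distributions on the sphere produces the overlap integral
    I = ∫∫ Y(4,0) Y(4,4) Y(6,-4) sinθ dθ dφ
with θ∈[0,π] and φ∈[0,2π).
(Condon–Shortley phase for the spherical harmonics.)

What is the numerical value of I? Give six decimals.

m-sum 0 ✓  L=14 even ✓  0≤6≤8 ✓
Π(2lᵢ+1) = 9×9×13 = 1053
triangle coeff Δ(4,4,6) = 1/1261260
Σ_t [0,2]: t=0:+1/4608 t=1:−1/1296 t=2:+1/4608 = -7/20736
(3j)²=20/1287 [(4 4 6; 0 0 0)], sign=-1
Σ_t [2,2]: t=2:+1/69120 = 1/69120
(3j)²=4/143 [(4 4 6; 0 4 -4)], sign=+1
⇒ 4πI² = 720/1573
I = (-1)√(720/1573/(4π)) = -0.19085211

-0.190852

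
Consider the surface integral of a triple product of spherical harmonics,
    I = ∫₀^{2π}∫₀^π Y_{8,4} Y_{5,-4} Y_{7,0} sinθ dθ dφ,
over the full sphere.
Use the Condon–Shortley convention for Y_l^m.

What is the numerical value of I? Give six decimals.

m-sum 0 ✓  L=20 even ✓  3≤7≤13 ✓
Π(2lᵢ+1) = 17×11×15 = 2805
triangle coeff Δ(8,5,7) = 1/814773960
Σ_t [1,5]: t=1:−1/87091200 t=2:+1/4976640 t=3:−1/2073600 t=4:+1/4976640 t=5:−1/87091200 = -1/9676800
(3j)²=360/46189 [(8 5 7; 0 0 0)], sign=+1
Σ_t [0,1]: t=0:+1/74649600 t=1:−1/87091200 = 1/522547200
(3j)²=2/4199 [(8 5 7; 4 -4 0)], sign=-1
⇒ 4πI² = 10800/1037153
I = (-1)√(10800/1037153/(4π)) = -0.02878628

-0.028786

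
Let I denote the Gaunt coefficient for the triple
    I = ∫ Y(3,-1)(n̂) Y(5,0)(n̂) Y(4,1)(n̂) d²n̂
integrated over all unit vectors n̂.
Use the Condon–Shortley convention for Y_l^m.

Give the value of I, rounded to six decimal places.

-0.009577

m-sum 0 ✓  L=12 even ✓  2≤4≤8 ✓
Π(2lᵢ+1) = 7×11×9 = 693
triangle coeff Δ(3,5,4) = 1/180180
Σ_t [1,3]: t=1:−1/576 t=2:+1/144 t=3:−1/576 = 1/288
(3j)²=20/1001 [(3 5 4; 0 0 0)], sign=+1
Σ_t [2,4]: t=2:+1/288 t=3:−1/288 t=4:+1/5760 = 1/5760
(3j)²=1/12012 [(3 5 4; -1 0 1)], sign=-1
⇒ 4πI² = 15/13013
I = (-1)√(15/13013/(4π)) = -0.00957750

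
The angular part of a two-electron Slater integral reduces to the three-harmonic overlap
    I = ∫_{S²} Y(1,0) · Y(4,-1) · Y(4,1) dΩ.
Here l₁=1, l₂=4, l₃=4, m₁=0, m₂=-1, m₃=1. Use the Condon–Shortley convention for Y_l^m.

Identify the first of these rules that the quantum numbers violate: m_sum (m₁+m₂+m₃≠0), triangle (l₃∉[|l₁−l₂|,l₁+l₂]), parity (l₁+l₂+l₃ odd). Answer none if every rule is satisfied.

azimuthal sum: 0 − 1 + 1 = 0  ✓
3 ≤ 4 ≤ 5 (triangle on l)  ✓
L = 1 + 4 + 4 = 9 (odd)  ✗

parity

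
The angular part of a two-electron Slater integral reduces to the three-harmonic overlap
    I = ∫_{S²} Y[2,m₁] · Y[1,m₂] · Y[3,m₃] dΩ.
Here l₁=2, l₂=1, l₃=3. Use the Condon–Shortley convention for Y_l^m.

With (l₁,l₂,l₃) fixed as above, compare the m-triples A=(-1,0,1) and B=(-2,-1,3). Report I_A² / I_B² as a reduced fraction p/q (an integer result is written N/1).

Same 2,1,3: normalisation and zero-m 3j drop out of the ratio.
A: Δ: 0! 4! 2! / 7! → 1/105; sum: t=0:+1/6 = 1/6; 3j²(2 1 3; -1 0 1) = Δ·Π!·Σ² = 8/105  (sign +1)
B: Δ: 0! 4! 2! / 7! → 1/105; sum: t=0:+1/48 = 1/48; 3j²(2 1 3; -2 -1 3) = Δ·Π!·Σ² = 1/7  (sign +1)
I_A²/I_B² = (8/105)/(1/7) = 8/15

8/15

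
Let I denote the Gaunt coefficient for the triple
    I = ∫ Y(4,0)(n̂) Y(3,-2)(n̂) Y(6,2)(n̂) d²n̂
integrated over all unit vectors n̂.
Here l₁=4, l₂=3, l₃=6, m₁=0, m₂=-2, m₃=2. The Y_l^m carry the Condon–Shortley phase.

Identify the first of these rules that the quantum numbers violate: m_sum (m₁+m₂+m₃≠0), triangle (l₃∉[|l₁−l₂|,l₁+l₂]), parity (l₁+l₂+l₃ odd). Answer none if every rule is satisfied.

parity

Σmᵢ = 0  ✓
l₃∈[|l₁−l₂|,l₁+l₂]=[1,7], have l₃=6  ✓
Σlᵢ = 13 ⇒ odd  ✗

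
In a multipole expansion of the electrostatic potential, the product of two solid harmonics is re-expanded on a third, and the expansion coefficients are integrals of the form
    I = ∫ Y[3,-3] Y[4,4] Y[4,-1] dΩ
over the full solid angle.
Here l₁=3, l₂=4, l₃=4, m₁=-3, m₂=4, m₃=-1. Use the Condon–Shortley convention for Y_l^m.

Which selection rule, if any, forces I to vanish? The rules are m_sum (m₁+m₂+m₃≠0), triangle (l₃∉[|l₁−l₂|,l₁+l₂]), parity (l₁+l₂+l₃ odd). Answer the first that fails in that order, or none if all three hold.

Σmᵢ = 0  ✓
l₃∈[|l₁−l₂|,l₁+l₂]=[1,7], have l₃=4  ✓
Σlᵢ = 11 ⇒ odd  ✗

parity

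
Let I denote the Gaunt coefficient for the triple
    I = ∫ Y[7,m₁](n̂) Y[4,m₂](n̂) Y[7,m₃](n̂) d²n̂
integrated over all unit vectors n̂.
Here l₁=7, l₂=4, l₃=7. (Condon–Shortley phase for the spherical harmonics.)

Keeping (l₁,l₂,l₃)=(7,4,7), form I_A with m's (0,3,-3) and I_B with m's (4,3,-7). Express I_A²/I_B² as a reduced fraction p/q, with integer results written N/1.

1350/1573

Shared (l₁,l₂,l₃)=(7,4,7): N and (l;000)² cancel in I_A²/I_B².
A: Δ = 4!·10!·4!/19! = 1/58198140; Racah Σ t=3..4: t=3:−1/2488320 t=4:+1/4354560 = -1/5806080; ⇒ 3j(7 4 7; 0 3 -3)² = 525/92378, sgn -1
B: Δ = 4!·10!·4!/19! = 1/58198140; Racah Σ t=3..3: t=3:−1/522547200 = -1/522547200; ⇒ 3j(7 4 7; 4 3 -7)² = 77/11628, sgn -1
I_A²/I_B² = (525/92378)/(77/11628) = 1350/1573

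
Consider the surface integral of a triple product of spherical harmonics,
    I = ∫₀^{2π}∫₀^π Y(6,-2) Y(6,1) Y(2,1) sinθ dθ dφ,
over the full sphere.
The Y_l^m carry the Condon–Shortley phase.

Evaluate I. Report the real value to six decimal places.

0.088837

Rules hold: Σm=0, L=14 even, 0≤2≤12.
N = 13·13·5 = 845
Δ = 10!·2!·2!/15! = 1/90090
Racah Σ t=4..6: t=4:+1/69120 t=5:−1/14400 t=6:+1/69120 = -7/172800
⇒ 3j(6 6 2; 0 0 0)² = 14/715, sgn -1
Racah Σ t=6..7: t=6:+1/34560 t=7:−1/60480 = 1/80640
⇒ 3j(6 6 2; -2 1 1)² = 6/1001, sgn -1
4πI² = N·(3j₀)²·(3jₘ)² = 12/121
I = +1·√(0.0991736/4π) = 0.08883682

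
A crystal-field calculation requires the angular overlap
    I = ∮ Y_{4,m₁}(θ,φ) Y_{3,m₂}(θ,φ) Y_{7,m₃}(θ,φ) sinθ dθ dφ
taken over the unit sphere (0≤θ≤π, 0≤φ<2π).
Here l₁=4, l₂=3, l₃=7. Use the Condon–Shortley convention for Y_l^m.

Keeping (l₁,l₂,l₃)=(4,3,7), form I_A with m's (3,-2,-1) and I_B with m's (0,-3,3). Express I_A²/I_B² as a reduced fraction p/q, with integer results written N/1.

l's match ⇒ only the (l;m) 3-j factors differ between A and B.
A: triangle coeff Δ(4,3,7) = 1/45045; Σ_t [0,0]: t=0:+1/604800 = 1/604800; (3j)²=16/15015 [(4 3 7; 3 -2 -1)], sign=+1
B: triangle coeff Δ(4,3,7) = 1/45045; Σ_t [0,0]: t=0:+1/414720 = 1/414720; (3j)²=2/429 [(4 3 7; 0 -3 3)], sign=+1
I_A²/I_B² = (16/15015)/(2/429) = 8/35

8/35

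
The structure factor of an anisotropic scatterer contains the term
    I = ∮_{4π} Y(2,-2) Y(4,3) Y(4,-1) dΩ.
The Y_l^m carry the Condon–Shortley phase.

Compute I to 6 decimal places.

m-sum 0 ✓  L=10 even ✓  2≤4≤6 ✓
Π(2lᵢ+1) = 5×9×9 = 405
triangle coeff Δ(2,4,4) = 1/13860
Σ_t [0,2]: t=0:+1/192 t=1:−1/36 t=2:+1/192 = -5/288
(3j)²=20/693 [(2 4 4; 0 0 0)], sign=-1
Σ_t [2,2]: t=2:+1/480 = 1/480
(3j)²=3/110 [(2 4 4; -2 3 -1)], sign=-1
⇒ 4πI² = 270/847
I = (+1)√(270/847/(4π)) = 0.15927046

0.159270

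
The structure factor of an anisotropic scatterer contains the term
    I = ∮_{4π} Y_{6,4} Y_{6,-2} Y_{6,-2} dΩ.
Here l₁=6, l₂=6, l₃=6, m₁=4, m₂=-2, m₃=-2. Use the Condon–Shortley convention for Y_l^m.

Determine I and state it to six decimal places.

m-sum 0 ✓  L=18 even ✓  0≤6≤12 ✓
Π(2lᵢ+1) = 13×13×13 = 2197
triangle coeff Δ(6,6,6) = 1/325909584
Σ_t [0,6]: t=0:+1/373248000 t=1:−1/1728000 t=2:+1/110592 t=3:−1/46656 t=4:+1/110592 t=5:−1/1728000 t=6:+1/373248000 = -7/1555200
(3j)²=400/46189 [(6 6 6; 0 0 0)], sign=-1
Σ_t [0,2]: t=0:+1/1658880 t=1:−1/518400 t=2:+1/1658880 = -1/1382400
(3j)²=504/46189 [(6 6 6; 4 -2 -2)], sign=-1
⇒ 4πI² = 2620800/12623809
I = (+1)√(2620800/12623809/(4π)) = 0.12853364

0.128534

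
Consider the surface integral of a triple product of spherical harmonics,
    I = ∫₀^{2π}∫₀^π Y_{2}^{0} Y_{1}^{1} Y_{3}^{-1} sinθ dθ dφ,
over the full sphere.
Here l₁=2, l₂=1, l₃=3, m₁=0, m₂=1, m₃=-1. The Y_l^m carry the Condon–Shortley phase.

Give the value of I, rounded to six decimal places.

-0.202301

m-sum 0 ✓  L=6 even ✓  1≤3≤3 ✓
Π(2lᵢ+1) = 5×3×7 = 105
triangle coeff Δ(2,1,3) = 1/105
Σ_t [0,0]: t=0:+1/4 = 1/4
(3j)²=3/35 [(2 1 3; 0 0 0)], sign=-1
Σ_t [0,0]: t=0:+1/8 = 1/8
(3j)²=2/35 [(2 1 3; 0 1 -1)], sign=+1
⇒ 4πI² = 18/35
I = (-1)√(18/35/(4π)) = -0.20230066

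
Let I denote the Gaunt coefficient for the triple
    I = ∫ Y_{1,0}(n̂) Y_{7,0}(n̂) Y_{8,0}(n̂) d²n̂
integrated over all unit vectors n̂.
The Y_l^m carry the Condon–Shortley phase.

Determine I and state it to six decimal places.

Rules hold: Σm=0, L=16 even, 6≤8≤8.
N = 3·15·17 = 765
Δ = 0!·2!·14!/17! = 1/2040
Racah Σ t=0..0: t=0:+1/25401600 = 1/25401600
⇒ 3j(1 7 8; 0 0 0)² = 8/255, sgn +1
(m-triple is (0,0,0) — same symbol as above.)
4πI² = N·(3j₀)²·(3jₘ)² = 64/85
I = +1·√(0.752941/4π) = 0.24477981

0.244780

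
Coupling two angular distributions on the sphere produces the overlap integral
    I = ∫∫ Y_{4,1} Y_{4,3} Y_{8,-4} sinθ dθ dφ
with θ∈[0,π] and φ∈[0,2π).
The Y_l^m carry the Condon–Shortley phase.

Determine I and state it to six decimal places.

0.188506

Checks pass: Σm=0; 16 even; l₃=8∈[0,8].
(2·4+1)(2·4+1)(2·8+1) = 1377
Δ: 0! 8! 8! / 17! → 1/218790
sum: t=0:+1/331776 = 1/331776
3j²(4 4 8; 0 0 0) = Δ·Π!·Σ² = 490/21879  (sign +1)
sum: t=0:+1/3628800 = 1/3628800
3j²(4 4 8; 1 3 -4) = Δ·Π!·Σ² = 16/1105  (sign +1)
combine: 4πI² = 1377·490/21879·16/1105 = 14112/31603
take √, sign +1: I = 0.18850601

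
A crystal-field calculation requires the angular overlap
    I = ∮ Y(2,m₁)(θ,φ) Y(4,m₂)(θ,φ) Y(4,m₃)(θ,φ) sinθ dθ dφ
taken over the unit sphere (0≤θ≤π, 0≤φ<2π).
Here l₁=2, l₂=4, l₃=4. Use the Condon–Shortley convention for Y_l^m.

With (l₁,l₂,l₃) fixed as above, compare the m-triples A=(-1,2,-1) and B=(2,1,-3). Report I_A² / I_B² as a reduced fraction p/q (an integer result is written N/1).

9/14

Shared (l₁,l₂,l₃)=(2,4,4): N and (l;000)² cancel in I_A²/I_B².
A: Δ = 2!·2!·6!/11! = 1/13860; Racah Σ t=1..2: t=1:−1/240 t=2:+1/96 = 1/160; ⇒ 3j(2 4 4; -1 2 -1)² = 27/1540, sgn -1
B: Δ = 2!·2!·6!/11! = 1/13860; Racah Σ t=0..0: t=0:+1/480 = 1/480; ⇒ 3j(2 4 4; 2 1 -3)² = 3/110, sgn -1
I_A²/I_B² = (27/1540)/(3/110) = 9/14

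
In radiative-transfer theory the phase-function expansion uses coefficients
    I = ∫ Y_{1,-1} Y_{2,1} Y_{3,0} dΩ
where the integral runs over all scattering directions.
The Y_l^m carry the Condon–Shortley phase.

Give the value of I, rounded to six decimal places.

Checks pass: Σm=0; 6 even; l₃=3∈[1,3].
(2·1+1)(2·2+1)(2·3+1) = 105
Δ: 0! 2! 4! / 7! → 1/105
sum: t=0:+1/4 = 1/4
3j²(1 2 3; 0 0 0) = Δ·Π!·Σ² = 3/35  (sign -1)
sum: t=0:+1/12 = 1/12
3j²(1 2 3; -1 1 0) = Δ·Π!·Σ² = 1/35  (sign -1)
combine: 4πI² = 105·3/35·1/35 = 9/35
take √, sign +1: I = 0.14304817

0.143048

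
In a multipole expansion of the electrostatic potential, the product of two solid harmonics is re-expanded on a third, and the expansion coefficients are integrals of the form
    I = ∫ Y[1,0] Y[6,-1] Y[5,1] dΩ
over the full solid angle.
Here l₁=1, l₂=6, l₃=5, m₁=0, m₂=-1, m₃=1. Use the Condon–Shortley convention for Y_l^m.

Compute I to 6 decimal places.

-0.241725

Rules hold: Σm=0, L=12 even, 5≤5≤7.
N = 3·13·11 = 429
Δ = 2!·0!·10!/13! = 1/858
Racah Σ t=1..1: t=1:−1/14400 = -1/14400
⇒ 3j(1 6 5; 0 0 0)² = 6/143, sgn +1
Racah Σ t=1..1: t=1:−1/17280 = -1/17280
⇒ 3j(1 6 5; 0 -1 1)² = 35/858, sgn -1
4πI² = N·(3j₀)²·(3jₘ)² = 105/143
I = -1·√(0.734266/4π) = -0.24172507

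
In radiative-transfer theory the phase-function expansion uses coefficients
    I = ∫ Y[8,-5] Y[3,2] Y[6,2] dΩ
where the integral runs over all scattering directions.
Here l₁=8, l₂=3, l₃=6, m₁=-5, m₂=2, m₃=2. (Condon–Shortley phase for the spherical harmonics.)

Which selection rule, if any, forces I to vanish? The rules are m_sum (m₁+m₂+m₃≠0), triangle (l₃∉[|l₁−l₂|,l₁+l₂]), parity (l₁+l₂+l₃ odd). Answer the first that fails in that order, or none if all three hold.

m_sum

m₁+m₂+m₃ = -5 + 2 + 2 = -1  ✗
triangle: |8−3|=5 ≤ l₃=6 ≤ 8+3=11
parity: l₁+l₂+l₃ = 17 is odd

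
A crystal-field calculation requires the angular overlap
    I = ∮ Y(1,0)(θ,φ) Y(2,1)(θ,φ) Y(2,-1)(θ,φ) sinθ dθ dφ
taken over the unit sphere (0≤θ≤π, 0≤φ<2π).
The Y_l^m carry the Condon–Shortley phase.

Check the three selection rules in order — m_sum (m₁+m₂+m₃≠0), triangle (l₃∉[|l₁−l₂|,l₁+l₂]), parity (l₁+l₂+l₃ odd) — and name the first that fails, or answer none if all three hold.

parity

m₁+m₂+m₃ = 0 + 1 − 1 = 0  ✓
triangle: |1−2|=1 ≤ l₃=2 ≤ 1+2=3  ✓
parity: l₁+l₂+l₃ = 5 is odd  ✗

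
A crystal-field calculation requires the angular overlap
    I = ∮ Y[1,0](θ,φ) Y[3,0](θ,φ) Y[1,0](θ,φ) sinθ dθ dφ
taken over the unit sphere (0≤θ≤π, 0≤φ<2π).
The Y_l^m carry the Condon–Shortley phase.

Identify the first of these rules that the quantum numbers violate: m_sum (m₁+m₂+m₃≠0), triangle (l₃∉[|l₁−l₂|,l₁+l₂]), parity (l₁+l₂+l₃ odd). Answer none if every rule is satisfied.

triangle

Σmᵢ = 0  ✓
l₃∈[|l₁−l₂|,l₁+l₂]=[2,4], have l₃=1  ✗
Σlᵢ = 5 ⇒ odd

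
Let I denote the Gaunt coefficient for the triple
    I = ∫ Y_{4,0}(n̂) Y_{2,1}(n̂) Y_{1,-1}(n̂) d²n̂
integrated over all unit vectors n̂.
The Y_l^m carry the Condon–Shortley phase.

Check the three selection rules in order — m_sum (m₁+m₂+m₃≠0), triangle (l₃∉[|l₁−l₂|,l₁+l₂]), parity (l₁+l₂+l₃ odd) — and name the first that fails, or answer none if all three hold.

Σmᵢ = 0  ✓
l₃∈[|l₁−l₂|,l₁+l₂]=[2,6], have l₃=1  ✗
Σlᵢ = 7 ⇒ odd

triangle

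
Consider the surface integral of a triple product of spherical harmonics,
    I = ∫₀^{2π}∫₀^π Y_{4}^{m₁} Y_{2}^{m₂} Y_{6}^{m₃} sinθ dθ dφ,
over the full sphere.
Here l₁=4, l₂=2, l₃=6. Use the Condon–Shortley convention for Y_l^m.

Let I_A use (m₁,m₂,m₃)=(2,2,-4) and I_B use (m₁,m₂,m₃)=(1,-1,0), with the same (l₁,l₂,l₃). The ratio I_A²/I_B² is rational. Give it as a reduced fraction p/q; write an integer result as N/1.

7/4

Same 4,2,6: normalisation and zero-m 3j drop out of the ratio.
A: Δ: 0! 8! 4! / 13! → 1/6435; sum: t=0:+1/34560 = 1/34560; 3j²(4 2 6; 2 2 -4) = Δ·Π!·Σ² = 14/429  (sign +1)
B: Δ: 0! 8! 4! / 13! → 1/6435; sum: t=0:+1/4320 = 1/4320; 3j²(4 2 6; 1 -1 0) = Δ·Π!·Σ² = 8/429  (sign +1)
I_A²/I_B² = (14/429)/(8/429) = 7/4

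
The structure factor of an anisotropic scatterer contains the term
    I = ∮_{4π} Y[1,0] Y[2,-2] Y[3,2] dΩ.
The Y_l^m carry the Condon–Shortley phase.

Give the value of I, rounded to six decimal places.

0.184674

m-sum 0 ✓  L=6 even ✓  1≤3≤3 ✓
Π(2lᵢ+1) = 3×5×7 = 105
triangle coeff Δ(1,2,3) = 1/105
Σ_t [0,0]: t=0:+1/4 = 1/4
(3j)²=3/35 [(1 2 3; 0 0 0)], sign=-1
Σ_t [0,0]: t=0:+1/24 = 1/24
(3j)²=1/21 [(1 2 3; 0 -2 2)], sign=-1
⇒ 4πI² = 3/7
I = (+1)√(3/7/(4π)) = 0.18467439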